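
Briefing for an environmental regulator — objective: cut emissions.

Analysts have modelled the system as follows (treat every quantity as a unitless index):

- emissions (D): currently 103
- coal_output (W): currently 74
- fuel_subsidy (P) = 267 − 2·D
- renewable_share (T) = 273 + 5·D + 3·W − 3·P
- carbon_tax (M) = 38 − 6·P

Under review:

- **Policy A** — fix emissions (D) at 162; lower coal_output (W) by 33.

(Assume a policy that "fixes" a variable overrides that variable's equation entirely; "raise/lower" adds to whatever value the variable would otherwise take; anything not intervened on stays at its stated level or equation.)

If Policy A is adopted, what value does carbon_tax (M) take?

380

Policy A (D := 162, W − 33):
  D = 162
  P = 267 − 2·162 = -57
  M = 38 − 6·(-57) = 380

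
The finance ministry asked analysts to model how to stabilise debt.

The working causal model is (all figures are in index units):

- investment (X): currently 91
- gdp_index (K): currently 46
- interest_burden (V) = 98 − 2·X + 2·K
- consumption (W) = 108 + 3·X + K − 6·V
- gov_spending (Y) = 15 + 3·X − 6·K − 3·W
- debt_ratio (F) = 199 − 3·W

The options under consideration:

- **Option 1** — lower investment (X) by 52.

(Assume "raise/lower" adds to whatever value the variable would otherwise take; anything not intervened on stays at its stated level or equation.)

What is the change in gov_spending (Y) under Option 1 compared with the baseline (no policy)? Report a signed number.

2184

Baseline:
  X = 91
  K = 46
  V = 98 − 2·91 + 2·46 = 8
  W = 108 + 3·91 + 46 − 6·8 = 379
  Y = 15 + 3·91 − 6·46 − 3·379 = -1125
Option 1 (X − 52):
  X = 91 − 52 = 39
  K = 46
  V = 98 − 2·39 + 2·46 = 112
  W = 108 + 3·39 + 46 − 6·112 = -401
  Y = 15 + 3·39 − 6·46 − 3·(-401) = 1059
Change in Y: 1059 − (-1125) = 2184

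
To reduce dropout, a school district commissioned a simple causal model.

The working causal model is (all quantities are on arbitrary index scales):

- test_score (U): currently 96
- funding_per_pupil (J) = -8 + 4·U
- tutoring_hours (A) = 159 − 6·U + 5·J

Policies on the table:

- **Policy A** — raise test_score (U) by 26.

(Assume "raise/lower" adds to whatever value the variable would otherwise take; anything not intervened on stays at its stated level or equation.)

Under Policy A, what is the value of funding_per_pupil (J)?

Policy A (U + 26):
  U = 96 + 26 = 122
  J = -8 + 4·122 = 480

480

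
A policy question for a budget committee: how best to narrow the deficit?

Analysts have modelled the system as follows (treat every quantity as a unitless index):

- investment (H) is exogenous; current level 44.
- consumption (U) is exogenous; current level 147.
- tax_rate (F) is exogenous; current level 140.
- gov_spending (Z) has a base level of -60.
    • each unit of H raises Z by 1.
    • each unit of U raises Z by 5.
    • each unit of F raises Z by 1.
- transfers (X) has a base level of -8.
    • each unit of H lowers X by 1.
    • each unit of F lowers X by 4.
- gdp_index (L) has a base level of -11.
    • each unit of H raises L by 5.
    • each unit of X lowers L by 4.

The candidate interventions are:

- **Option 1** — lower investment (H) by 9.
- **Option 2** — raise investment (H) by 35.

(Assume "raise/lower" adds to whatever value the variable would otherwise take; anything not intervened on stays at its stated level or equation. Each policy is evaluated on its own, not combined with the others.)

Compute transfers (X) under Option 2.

Option 2 (H + 35):
  H = 44 + 35 = 79
  F = 140
  X = -8 − 79 − 4·140 = -647

-647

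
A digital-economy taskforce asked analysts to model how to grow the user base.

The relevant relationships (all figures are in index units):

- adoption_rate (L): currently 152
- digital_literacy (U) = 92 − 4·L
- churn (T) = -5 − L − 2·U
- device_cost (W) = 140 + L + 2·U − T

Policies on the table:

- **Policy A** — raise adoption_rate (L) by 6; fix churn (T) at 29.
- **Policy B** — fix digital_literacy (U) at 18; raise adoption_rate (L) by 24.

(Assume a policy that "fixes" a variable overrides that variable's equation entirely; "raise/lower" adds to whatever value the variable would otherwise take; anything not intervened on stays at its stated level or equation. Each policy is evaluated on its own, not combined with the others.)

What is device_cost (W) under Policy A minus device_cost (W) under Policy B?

Policy A (L + 6, T := 29):
  L = 152 + 6 = 158
  U = 92 − 4·158 = -540
  T = 29
  W = 140 + 158 + 2·(-540) − 29 = -811
Policy B (U := 18, L + 24):
  L = 152 + 24 = 176
  U = 18
  T = -5 − 176 − 2·18 = -217
  W = 140 + 176 + 2·18 − (-217) = 569
W: -811 − 569 = -1380

-1380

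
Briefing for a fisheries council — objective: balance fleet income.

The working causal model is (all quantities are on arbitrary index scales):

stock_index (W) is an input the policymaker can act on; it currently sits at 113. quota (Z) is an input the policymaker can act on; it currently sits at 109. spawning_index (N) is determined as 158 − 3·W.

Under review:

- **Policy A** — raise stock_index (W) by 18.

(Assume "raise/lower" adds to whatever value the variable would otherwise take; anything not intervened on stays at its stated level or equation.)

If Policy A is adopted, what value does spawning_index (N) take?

Policy A (W + 18):
  W = 113 + 18 = 131
  N = 158 − 3·131 = -235

-235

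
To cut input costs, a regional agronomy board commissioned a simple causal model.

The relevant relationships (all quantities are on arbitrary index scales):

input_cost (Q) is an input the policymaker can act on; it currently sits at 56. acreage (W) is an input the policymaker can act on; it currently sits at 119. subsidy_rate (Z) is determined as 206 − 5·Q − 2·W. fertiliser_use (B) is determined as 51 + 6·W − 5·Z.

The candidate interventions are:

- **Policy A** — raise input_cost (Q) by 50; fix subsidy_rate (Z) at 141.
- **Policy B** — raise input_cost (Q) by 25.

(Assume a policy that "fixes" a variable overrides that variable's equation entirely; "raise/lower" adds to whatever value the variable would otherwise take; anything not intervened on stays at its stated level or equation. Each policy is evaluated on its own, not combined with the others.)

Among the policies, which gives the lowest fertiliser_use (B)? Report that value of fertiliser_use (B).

60

Policy A (Q + 50, Z := 141):
  Q = 56 + 50 = 106
  W = 119
  Z = 141
  B = 51 + 6·119 − 5·141 = 60
Policy B (Q + 25):
  Q = 56 + 25 = 81
  W = 119
  Z = 206 − 5·81 − 2·119 = -437
  B = 51 + 6·119 − 5·(-437) = 2950
Comparing — Policy A: B=60, Policy B: B=2950. Lowest is 60 (Policy A).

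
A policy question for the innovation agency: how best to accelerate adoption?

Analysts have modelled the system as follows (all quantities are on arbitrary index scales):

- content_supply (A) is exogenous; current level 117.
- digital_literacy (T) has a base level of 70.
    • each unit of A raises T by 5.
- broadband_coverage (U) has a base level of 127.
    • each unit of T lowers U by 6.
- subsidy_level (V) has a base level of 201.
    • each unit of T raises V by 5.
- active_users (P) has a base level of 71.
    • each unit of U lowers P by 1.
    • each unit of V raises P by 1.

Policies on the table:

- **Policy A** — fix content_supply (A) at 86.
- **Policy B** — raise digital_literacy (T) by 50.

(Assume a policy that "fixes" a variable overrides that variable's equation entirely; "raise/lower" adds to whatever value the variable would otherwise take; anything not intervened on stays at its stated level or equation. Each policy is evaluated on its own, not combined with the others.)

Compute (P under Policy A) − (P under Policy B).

Policy A (A := 86):
  A = 86
  T = 70 + 5·86 = 500
  U = 127 − 6·500 = -2873
  V = 201 + 5·500 = 2701
  P = 71 − (-2873) + 2701 = 5645
Policy B (T + 50):
  A = 117
  T = 70 + 5·117 (+50 from intervention) = 705
  U = 127 − 6·705 = -4103
  V = 201 + 5·705 = 3726
  P = 71 − (-4103) + 3726 = 7900
P: 5645 − 7900 = -2255

-2255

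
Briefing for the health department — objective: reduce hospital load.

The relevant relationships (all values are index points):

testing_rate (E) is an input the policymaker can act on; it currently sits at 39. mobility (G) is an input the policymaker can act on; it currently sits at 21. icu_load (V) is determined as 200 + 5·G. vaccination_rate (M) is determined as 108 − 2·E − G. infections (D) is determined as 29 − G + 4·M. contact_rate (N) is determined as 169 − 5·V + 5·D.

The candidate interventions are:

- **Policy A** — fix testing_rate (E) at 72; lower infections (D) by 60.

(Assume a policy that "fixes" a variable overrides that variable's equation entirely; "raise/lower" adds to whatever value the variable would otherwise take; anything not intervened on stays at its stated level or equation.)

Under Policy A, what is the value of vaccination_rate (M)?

-57

Policy A (E := 72, D − 60):
  E = 72
  G = 21
  M = 108 − 2·72 − 21 = -57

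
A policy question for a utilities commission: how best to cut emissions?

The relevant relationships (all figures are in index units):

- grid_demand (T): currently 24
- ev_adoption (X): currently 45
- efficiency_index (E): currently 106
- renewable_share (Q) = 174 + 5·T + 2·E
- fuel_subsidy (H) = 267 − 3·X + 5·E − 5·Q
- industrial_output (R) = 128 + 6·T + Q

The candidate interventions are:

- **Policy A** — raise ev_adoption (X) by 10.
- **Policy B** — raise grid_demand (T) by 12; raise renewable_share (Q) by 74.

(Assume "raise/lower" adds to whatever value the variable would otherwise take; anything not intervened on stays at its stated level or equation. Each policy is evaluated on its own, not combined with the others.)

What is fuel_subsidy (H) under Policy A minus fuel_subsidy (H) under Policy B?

Policy A (X + 10):
  T = 24
  X = 45 + 10 = 55
  E = 106
  Q = 174 + 5·24 + 2·106 = 506
  H = 267 − 3·55 + 5·106 − 5·506 = -1898
Policy B (T + 12, Q + 74):
  T = 24 + 12 = 36
  X = 45
  E = 106
  Q = 174 + 5·36 + 2·106 (+74 from intervention) = 640
  H = 267 − 3·45 + 5·106 − 5·640 = -2538
H: -1898 − (-2538) = 640

640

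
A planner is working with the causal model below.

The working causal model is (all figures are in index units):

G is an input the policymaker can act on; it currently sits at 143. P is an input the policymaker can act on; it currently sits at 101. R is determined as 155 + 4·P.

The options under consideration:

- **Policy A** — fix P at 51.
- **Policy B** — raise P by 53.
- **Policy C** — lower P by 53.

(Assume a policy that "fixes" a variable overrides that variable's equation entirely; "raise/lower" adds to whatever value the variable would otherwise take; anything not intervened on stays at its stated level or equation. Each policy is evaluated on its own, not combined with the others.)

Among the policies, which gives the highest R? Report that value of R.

Policy A (P := 51):
  P = 51
  R = 155 + 4·51 = 359
Policy B (P + 53):
  P = 101 + 53 = 154
  R = 155 + 4·154 = 771
Policy C (P − 53):
  P = 101 − 53 = 48
  R = 155 + 4·48 = 347
Comparing — Policy A: R=359, Policy B: R=771, Policy C: R=347. Highest is 771 (Policy B).

771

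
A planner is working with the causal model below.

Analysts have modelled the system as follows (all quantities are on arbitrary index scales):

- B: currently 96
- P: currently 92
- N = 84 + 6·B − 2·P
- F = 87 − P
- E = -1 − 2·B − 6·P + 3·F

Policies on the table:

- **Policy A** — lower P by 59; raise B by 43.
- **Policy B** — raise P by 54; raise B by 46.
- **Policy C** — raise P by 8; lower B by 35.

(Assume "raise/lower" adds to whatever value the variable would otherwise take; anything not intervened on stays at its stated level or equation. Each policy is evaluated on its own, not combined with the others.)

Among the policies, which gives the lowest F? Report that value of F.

Policy A (P − 59, B + 43):
  P = 92 − 59 = 33
  F = 87 − 33 = 54
Policy B (P + 54, B + 46):
  P = 92 + 54 = 146
  F = 87 − 146 = -59
Policy C (P + 8, B − 35):
  P = 92 + 8 = 100
  F = 87 − 100 = -13
Comparing — Policy A: F=54, Policy B: F=-59, Policy C: F=-13. Lowest is -59 (Policy B).

-59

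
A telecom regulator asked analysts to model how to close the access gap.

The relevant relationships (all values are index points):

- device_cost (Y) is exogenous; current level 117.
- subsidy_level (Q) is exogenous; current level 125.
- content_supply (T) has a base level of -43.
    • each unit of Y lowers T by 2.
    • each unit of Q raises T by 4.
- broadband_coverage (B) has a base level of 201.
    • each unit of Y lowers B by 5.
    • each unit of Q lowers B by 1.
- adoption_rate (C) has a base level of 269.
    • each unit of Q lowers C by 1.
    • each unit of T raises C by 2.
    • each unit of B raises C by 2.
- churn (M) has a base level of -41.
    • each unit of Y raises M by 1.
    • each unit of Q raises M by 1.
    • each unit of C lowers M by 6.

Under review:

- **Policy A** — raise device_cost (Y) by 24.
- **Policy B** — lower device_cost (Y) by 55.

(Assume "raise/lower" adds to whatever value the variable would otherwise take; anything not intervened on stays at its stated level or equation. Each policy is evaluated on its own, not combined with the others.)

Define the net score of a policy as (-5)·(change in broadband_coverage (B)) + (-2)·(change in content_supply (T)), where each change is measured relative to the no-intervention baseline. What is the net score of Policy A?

696

Baseline:
  Y = 117
  Q = 125
  T = -43 − 2·117 + 4·125 = 223
  B = 201 − 5·117 − 125 = -509
Policy A (Y + 24):
  Y = 117 + 24 = 141
  Q = 125
  T = -43 − 2·141 + 4·125 = 175
  B = 201 − 5·141 − 125 = -629
ΔB = -629 − (-509) = -120; ΔT = 175 − 223 = -48
Score = (-5)·(-120) + (-2)·(-48) = 696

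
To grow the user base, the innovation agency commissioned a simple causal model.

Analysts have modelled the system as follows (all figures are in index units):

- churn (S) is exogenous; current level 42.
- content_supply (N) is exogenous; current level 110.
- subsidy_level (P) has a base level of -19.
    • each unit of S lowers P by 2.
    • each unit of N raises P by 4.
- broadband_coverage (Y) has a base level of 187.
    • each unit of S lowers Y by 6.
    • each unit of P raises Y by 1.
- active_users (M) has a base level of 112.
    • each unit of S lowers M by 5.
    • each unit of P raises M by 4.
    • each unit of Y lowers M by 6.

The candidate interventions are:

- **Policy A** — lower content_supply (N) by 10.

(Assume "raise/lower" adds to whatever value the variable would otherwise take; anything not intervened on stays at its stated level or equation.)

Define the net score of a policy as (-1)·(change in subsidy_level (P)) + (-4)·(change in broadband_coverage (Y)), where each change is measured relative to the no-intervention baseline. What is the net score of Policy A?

Baseline:
  S = 42
  N = 110
  P = -19 − 2·42 + 4·110 = 337
  Y = 187 − 6·42 + 337 = 272
Policy A (N − 10):
  S = 42
  N = 110 − 10 = 100
  P = -19 − 2·42 + 4·100 = 297
  Y = 187 − 6·42 + 297 = 232
ΔP = 297 − 337 = -40; ΔY = 232 − 272 = -40
Score = (-1)·(-40) + (-4)·(-40) = 200

200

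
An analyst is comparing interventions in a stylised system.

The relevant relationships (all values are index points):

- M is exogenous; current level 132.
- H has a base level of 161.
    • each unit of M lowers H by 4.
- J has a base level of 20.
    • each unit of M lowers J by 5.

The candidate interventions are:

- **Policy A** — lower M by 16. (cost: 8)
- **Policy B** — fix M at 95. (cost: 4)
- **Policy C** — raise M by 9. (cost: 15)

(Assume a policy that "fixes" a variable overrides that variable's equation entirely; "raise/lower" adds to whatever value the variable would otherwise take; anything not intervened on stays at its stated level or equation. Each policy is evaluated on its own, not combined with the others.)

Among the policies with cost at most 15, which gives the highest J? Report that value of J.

Policy A (M − 16):
  M = 132 − 16 = 116
  J = 20 − 5·116 = -560
Policy B (M := 95):
  M = 95
  J = 20 − 5·95 = -455
Policy C (M + 9):
  M = 132 + 9 = 141
  J = 20 − 5·141 = -685
Comparing — Policy A: J=-560, Policy B: J=-455, Policy C: J=-685. Highest is -455 (Policy B).

-455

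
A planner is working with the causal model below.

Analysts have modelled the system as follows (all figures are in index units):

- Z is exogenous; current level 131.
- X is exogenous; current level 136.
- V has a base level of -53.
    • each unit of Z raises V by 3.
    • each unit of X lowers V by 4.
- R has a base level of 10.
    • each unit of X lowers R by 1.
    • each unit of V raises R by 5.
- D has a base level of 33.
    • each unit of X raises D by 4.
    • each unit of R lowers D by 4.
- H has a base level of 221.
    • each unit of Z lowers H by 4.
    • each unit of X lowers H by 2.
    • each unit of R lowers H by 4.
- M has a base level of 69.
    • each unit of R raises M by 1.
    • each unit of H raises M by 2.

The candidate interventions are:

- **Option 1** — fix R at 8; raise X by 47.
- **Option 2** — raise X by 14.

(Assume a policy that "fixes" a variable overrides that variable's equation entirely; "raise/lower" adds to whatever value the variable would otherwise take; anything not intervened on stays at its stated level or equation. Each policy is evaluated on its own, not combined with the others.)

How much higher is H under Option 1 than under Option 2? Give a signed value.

Option 1 (R := 8, X + 47):
  Z = 131
  X = 136 + 47 = 183
  V = -53 + 3·131 − 4·183 = -392
  R = 8
  H = 221 − 4·131 − 2·183 − 4·8 = -701
Option 2 (X + 14):
  Z = 131
  X = 136 + 14 = 150
  V = -53 + 3·131 − 4·150 = -260
  R = 10 − 150 + 5·(-260) = -1440
  H = 221 − 4·131 − 2·150 − 4·(-1440) = 5157
H: -701 − 5157 = -5858

-5858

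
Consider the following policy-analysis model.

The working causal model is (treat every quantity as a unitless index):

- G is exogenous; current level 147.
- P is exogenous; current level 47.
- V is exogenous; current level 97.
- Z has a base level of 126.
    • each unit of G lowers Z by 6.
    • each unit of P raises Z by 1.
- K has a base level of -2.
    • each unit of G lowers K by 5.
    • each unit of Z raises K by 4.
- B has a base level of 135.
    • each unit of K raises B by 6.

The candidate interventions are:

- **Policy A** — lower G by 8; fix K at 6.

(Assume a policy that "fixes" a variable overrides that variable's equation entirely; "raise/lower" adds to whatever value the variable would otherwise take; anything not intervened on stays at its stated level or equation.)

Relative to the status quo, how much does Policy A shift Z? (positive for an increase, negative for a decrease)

48

Baseline:
  G = 147
  P = 47
  Z = 126 − 6·147 + 47 = -709
Policy A (G − 8, K := 6):
  G = 147 − 8 = 139
  P = 47
  Z = 126 − 6·139 + 47 = -661
Change in Z: -661 − (-709) = 48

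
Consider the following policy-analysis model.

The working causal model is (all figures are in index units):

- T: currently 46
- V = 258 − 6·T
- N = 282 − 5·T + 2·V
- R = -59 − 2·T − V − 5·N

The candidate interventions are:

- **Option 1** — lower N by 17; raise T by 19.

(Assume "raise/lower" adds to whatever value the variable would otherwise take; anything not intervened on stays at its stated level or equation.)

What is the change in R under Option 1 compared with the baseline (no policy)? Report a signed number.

1776

Baseline:
  T = 46
  V = 258 − 6·46 = -18
  N = 282 − 5·46 + 2·(-18) = 16
  R = -59 − 2·46 − (-18) − 5·16 = -213
Option 1 (N − 17, T + 19):
  T = 46 + 19 = 65
  V = 258 − 6·65 = -132
  N = 282 − 5·65 + 2·(-132) (−17 from intervention) = -324
  R = -59 − 2·65 − (-132) − 5·(-324) = 1563
Change in R: 1563 − (-213) = 1776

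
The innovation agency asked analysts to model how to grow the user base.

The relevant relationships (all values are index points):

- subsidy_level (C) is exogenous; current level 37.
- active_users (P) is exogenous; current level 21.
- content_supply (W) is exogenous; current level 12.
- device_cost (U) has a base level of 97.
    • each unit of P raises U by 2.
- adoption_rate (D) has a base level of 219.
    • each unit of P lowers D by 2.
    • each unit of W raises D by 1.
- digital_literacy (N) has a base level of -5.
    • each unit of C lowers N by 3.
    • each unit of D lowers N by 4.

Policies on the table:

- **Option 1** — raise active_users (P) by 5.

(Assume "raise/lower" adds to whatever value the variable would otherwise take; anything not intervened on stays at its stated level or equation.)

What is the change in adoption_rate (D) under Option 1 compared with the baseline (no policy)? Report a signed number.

Baseline:
  P = 21
  W = 12
  D = 219 − 2·21 + 12 = 189
Option 1 (P + 5):
  P = 21 + 5 = 26
  W = 12
  D = 219 − 2·26 + 12 = 179
Change in D: 179 − 189 = -10

-10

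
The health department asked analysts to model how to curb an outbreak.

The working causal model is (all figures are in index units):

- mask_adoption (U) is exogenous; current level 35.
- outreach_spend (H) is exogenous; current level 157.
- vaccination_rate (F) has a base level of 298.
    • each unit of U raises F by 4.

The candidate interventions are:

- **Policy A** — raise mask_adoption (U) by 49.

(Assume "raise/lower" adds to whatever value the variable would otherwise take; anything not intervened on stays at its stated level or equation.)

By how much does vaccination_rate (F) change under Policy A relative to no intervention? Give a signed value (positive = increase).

Baseline:
  U = 35
  F = 298 + 4·35 = 438
Policy A (U + 49):
  U = 35 + 49 = 84
  F = 298 + 4·84 = 634
Change in F: 634 − 438 = 196

196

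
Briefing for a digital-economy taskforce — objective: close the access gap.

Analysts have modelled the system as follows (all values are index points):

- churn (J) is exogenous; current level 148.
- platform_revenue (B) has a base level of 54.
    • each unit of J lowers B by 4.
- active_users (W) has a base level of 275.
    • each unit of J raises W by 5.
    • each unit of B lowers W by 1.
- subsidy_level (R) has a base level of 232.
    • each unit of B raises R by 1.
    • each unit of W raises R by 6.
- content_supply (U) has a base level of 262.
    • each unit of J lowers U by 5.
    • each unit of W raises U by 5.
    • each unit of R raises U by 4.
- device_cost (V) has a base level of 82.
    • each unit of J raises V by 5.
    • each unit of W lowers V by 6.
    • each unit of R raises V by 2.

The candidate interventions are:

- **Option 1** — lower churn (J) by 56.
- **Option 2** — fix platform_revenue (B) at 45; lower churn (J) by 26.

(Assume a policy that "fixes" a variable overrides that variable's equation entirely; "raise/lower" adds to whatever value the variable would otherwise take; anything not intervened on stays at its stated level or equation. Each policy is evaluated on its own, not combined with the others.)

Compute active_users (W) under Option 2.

Option 2 (B := 45, J − 26):
  J = 148 − 26 = 122
  B = 45
  W = 275 + 5·122 − 45 = 840

840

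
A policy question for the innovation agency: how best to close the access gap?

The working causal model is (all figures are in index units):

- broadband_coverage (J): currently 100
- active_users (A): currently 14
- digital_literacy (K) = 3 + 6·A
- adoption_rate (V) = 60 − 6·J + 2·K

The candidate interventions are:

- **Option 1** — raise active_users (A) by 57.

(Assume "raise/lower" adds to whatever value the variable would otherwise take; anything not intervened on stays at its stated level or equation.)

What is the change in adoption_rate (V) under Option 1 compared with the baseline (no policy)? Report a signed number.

684

Baseline:
  J = 100
  A = 14
  K = 3 + 6·14 = 87
  V = 60 − 6·100 + 2·87 = -366
Option 1 (A + 57):
  J = 100
  A = 14 + 57 = 71
  K = 3 + 6·71 = 429
  V = 60 − 6·100 + 2·429 = 318
Change in V: 318 − (-366) = 684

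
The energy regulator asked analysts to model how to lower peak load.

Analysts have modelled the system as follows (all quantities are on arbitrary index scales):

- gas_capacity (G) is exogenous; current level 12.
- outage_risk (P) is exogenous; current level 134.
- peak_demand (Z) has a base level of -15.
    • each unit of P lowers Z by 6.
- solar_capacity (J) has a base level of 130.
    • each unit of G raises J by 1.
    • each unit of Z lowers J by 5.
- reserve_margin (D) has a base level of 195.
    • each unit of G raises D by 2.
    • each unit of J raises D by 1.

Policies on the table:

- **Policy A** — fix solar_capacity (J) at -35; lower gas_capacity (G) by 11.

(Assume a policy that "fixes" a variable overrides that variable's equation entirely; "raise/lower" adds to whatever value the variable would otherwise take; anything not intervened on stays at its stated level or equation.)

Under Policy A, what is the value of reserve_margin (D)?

Policy A (J := -35, G − 11):
  G = 12 − 11 = 1
  P = 134
  Z = -15 − 6·134 = -819
  J = -35
  D = 195 + 2·1 + (-35) = 162

162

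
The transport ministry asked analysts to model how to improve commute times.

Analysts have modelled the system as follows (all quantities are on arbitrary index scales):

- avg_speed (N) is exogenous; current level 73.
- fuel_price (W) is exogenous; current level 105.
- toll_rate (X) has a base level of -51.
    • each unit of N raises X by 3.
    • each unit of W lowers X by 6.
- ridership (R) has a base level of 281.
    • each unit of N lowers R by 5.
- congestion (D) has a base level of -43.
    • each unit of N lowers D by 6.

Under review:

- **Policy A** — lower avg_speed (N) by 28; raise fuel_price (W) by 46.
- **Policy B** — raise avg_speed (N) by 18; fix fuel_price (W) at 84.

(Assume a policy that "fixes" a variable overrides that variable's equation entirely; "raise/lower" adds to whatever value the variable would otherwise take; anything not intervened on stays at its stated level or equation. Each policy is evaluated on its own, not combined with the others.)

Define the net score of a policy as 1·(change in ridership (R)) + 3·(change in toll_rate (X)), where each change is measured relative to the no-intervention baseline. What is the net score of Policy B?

450

Baseline:
  N = 73
  W = 105
  X = -51 + 3·73 − 6·105 = -462
  R = 281 − 5·73 = -84
Policy B (N + 18, W := 84):
  N = 73 + 18 = 91
  W = 84
  X = -51 + 3·91 − 6·84 = -282
  R = 281 − 5·91 = -174
ΔR = -174 − (-84) = -90; ΔX = -282 − (-462) = 180
Score = 1·(-90) + 3·180 = 450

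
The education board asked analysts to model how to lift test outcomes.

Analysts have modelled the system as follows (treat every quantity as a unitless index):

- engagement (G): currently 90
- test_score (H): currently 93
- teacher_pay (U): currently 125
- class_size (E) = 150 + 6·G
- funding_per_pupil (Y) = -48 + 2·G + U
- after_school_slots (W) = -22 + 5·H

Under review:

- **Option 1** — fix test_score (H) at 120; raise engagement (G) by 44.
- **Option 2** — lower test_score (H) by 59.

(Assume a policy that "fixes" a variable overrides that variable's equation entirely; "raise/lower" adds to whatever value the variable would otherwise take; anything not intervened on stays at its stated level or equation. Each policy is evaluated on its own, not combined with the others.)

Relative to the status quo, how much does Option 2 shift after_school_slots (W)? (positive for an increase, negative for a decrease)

Baseline:
  H = 93
  W = -22 + 5·93 = 443
Option 2 (H − 59):
  H = 93 − 59 = 34
  W = -22 + 5·34 = 148
Change in W: 148 − 443 = -295

-295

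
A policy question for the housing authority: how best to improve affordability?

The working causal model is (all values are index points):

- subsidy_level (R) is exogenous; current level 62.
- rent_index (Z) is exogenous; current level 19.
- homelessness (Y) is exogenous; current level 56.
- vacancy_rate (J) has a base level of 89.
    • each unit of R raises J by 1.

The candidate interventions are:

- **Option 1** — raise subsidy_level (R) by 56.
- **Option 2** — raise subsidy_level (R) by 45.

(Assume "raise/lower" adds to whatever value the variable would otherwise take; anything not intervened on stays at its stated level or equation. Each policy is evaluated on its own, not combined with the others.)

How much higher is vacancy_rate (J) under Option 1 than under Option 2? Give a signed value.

Option 1 (R + 56):
  R = 62 + 56 = 118
  J = 89 + 118 = 207
Option 2 (R + 45):
  R = 62 + 45 = 107
  J = 89 + 107 = 196
J: 207 − 196 = 11

11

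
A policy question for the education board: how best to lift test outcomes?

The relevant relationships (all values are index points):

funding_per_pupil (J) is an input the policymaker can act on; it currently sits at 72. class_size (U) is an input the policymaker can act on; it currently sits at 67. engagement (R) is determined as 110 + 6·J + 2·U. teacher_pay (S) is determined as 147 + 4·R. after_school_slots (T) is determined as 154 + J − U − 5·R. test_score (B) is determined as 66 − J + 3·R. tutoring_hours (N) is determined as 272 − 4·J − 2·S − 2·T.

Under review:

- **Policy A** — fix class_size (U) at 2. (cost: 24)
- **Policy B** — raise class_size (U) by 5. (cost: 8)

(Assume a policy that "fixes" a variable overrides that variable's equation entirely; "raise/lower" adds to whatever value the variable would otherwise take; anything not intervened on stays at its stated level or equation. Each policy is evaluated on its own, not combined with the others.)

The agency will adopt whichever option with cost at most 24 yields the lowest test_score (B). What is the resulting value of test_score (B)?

Policy A (U := 2):
  J = 72
  U = 2
  R = 110 + 6·72 + 2·2 = 546
  B = 66 − 72 + 3·546 = 1632
Policy B (U + 5):
  J = 72
  U = 67 + 5 = 72
  R = 110 + 6·72 + 2·72 = 686
  B = 66 − 72 + 3·686 = 2052
Comparing — Policy A: B=1632, Policy B: B=2052. Lowest is 1632 (Policy A).

1632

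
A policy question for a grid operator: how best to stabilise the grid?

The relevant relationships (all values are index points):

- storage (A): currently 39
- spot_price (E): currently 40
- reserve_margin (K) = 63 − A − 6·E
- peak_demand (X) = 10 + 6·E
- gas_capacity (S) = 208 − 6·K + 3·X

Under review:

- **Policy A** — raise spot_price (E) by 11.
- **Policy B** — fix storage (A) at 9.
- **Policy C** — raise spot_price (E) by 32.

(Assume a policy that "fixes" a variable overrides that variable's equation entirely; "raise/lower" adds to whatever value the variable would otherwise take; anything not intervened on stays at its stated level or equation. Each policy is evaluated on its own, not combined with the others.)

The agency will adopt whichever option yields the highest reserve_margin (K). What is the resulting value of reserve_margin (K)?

-186

Policy A (E + 11):
  A = 39
  E = 40 + 11 = 51
  K = 63 − 39 − 6·51 = -282
Policy B (A := 9):
  A = 9
  E = 40
  K = 63 − 9 − 6·40 = -186
Policy C (E + 32):
  A = 39
  E = 40 + 32 = 72
  K = 63 − 39 − 6·72 = -408
Comparing — Policy A: K=-282, Policy B: K=-186, Policy C: K=-408. Highest is -186 (Policy B).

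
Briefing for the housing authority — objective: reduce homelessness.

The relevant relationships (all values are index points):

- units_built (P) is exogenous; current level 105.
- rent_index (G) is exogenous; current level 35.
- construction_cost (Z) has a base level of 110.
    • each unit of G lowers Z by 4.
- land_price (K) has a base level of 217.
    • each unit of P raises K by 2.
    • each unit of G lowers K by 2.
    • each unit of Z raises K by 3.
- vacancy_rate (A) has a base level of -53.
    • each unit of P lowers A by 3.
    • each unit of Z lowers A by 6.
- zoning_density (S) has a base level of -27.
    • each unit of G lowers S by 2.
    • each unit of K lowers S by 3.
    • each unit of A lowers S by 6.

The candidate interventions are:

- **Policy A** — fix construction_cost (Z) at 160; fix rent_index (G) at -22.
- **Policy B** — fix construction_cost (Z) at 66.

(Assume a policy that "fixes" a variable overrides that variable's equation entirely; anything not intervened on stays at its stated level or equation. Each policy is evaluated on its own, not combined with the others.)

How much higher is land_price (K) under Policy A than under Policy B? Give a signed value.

Policy A (Z := 160, G := -22):
  P = 105
  G = -22
  Z = 160
  K = 217 + 2·105 − 2·(-22) + 3·160 = 951
Policy B (Z := 66):
  P = 105
  G = 35
  Z = 66
  K = 217 + 2·105 − 2·35 + 3·66 = 555
K: 951 − 555 = 396

396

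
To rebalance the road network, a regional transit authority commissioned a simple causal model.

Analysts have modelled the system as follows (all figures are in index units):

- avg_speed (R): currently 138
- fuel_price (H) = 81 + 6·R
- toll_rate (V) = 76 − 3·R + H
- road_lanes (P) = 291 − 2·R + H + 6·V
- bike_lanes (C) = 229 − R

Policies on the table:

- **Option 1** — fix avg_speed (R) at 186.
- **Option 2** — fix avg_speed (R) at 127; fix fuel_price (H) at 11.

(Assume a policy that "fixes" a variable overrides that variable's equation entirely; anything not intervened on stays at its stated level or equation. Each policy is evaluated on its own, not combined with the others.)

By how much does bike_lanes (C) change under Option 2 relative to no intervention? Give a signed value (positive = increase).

Baseline:
  R = 138
  C = 229 − 138 = 91
Option 2 (R := 127, H := 11):
  R = 127
  C = 229 − 127 = 102
Change in C: 102 − 91 = 11

11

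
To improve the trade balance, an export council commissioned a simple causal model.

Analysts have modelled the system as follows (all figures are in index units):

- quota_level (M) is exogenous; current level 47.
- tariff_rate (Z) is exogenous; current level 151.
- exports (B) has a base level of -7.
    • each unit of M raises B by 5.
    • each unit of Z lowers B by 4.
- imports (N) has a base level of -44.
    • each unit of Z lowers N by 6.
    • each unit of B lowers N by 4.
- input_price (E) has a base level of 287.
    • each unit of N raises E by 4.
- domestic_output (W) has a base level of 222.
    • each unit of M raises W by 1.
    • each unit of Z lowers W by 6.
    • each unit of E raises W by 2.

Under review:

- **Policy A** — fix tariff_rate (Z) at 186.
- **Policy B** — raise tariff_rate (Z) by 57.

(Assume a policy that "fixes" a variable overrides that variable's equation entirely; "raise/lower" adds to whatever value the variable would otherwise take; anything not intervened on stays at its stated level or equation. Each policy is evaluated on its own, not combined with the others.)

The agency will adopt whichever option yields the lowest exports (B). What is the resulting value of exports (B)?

Policy A (Z := 186):
  M = 47
  Z = 186
  B = -7 + 5·47 − 4·186 = -516
Policy B (Z + 57):
  M = 47
  Z = 151 + 57 = 208
  B = -7 + 5·47 − 4·208 = -604
Comparing — Policy A: B=-516, Policy B: B=-604. Lowest is -604 (Policy B).

-604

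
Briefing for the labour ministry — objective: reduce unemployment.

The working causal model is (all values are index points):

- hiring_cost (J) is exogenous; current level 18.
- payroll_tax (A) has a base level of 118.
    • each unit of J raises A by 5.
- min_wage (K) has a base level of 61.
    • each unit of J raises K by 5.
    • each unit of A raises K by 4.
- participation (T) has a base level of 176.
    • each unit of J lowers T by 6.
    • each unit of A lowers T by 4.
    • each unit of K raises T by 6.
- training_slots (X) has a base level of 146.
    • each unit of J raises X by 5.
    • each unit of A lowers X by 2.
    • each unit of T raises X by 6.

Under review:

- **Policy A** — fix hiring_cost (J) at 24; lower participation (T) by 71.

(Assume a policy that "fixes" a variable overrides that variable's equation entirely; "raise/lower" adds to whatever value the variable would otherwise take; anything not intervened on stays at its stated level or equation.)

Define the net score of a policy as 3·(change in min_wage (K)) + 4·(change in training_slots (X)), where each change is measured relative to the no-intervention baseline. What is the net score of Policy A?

Baseline:
  J = 18
  A = 118 + 5·18 = 208
  K = 61 + 5·18 + 4·208 = 983
  T = 176 − 6·18 − 4·208 + 6·983 = 5134
  X = 146 + 5·18 − 2·208 + 6·5134 = 30624
Policy A (J := 24, T − 71):
  J = 24
  A = 118 + 5·24 = 238
  K = 61 + 5·24 + 4·238 = 1133
  T = 176 − 6·24 − 4·238 + 6·1133 (−71 from intervention) = 5807
  X = 146 + 5·24 − 2·238 + 6·5807 = 34632
ΔK = 1133 − 983 = 150; ΔX = 34632 − 30624 = 4008
Score = 3·150 + 4·4008 = 16482

16482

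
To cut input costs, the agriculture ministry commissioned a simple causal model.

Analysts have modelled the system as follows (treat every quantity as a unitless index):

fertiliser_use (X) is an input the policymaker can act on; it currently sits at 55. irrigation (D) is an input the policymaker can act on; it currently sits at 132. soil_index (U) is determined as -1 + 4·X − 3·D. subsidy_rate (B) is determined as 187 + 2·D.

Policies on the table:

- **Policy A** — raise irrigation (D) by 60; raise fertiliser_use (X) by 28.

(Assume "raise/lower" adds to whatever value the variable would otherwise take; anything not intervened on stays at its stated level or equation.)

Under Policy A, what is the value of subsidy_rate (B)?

571

Policy A (D + 60, X + 28):
  D = 132 + 60 = 192
  B = 187 + 2·192 = 571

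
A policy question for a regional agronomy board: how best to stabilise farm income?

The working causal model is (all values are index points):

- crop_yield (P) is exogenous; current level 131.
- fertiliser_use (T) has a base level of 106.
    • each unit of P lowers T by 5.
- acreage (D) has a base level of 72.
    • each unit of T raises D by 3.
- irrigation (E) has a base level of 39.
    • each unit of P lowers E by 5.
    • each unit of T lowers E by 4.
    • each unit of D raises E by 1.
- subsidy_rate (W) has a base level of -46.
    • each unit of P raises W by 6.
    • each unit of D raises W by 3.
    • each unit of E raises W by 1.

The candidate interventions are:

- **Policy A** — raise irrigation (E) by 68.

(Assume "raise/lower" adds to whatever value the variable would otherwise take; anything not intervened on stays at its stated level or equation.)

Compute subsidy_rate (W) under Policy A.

-3912

Policy A (E + 68):
  P = 131
  T = 106 − 5·131 = -549
  D = 72 + 3·(-549) = -1575
  E = 39 − 5·131 − 4·(-549) + (-1575) (+68 from intervention) = 73
  W = -46 + 6·131 + 3·(-1575) + 73 = -3912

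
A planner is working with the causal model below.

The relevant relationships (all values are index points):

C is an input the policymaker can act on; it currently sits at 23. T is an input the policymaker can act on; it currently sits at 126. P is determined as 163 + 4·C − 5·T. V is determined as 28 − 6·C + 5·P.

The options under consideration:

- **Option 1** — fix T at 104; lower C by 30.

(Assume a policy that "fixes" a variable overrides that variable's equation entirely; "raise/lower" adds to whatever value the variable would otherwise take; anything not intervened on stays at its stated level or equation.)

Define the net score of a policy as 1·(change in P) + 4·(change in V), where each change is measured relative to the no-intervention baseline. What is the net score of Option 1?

510

Baseline:
  C = 23
  T = 126
  P = 163 + 4·23 − 5·126 = -375
  V = 28 − 6·23 + 5·(-375) = -1985
Option 1 (T := 104, C − 30):
  C = 23 − 30 = -7
  T = 104
  P = 163 + 4·(-7) − 5·104 = -385
  V = 28 − 6·(-7) + 5·(-385) = -1855
ΔP = -385 − (-375) = -10; ΔV = -1855 − (-1985) = 130
Score = 1·(-10) + 4·130 = 510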